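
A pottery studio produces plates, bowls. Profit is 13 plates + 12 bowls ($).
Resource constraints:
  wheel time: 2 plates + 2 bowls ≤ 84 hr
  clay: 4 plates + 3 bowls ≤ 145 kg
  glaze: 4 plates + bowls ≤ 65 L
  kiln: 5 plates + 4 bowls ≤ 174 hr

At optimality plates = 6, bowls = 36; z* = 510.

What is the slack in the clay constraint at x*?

13

clay used = 4·6 + 3·36 = 132; slack = 145 − 132 = 13.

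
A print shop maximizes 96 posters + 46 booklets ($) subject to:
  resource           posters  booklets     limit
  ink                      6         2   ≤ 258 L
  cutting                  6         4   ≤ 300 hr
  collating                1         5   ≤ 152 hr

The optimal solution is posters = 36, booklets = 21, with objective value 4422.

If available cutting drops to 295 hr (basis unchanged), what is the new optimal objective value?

4387

Binding: ink and cutting. Non-binding: collating (11 unused).
By complementary slackness, y = 0 for the non-binding constraint.
From A_Bᵀ y = c: 6·y_ink + 6·y_cutting = 96; 2·y_ink + 4·y_cutting = 46.
This yields shadow prices y_ink = 9, y_cutting = 7.
Δz = y_cutting·Δb = 7 × (-5) = -35, so new z* = 4422 − 35 = 4387.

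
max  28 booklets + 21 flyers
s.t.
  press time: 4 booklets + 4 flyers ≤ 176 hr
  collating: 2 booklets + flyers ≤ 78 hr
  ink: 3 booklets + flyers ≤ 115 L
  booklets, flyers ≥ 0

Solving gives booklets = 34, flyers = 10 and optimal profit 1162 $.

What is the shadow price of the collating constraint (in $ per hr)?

Binding: press time and collating. Non-binding: ink (3 unused).
By complementary slackness, y = 0 for the non-binding constraint.
The binding rows give the dual system: 4·y_press time + 2·y_collating = 28 and 4·y_press time + 1·y_collating = 21.
This yields shadow prices y_press time = 3.5, y_collating = 7.
Shadow price of collating = 7.

7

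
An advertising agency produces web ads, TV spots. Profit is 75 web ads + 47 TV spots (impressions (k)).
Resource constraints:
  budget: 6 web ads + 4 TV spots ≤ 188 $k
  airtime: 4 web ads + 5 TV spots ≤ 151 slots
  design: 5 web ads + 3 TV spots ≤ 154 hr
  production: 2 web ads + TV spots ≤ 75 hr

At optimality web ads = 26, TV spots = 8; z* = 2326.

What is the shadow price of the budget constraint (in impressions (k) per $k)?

Binding: budget and design. Non-binding: airtime (7 unused), production (15 unused).
Since airtime, production are not tight, their duals are 0.
Dual feasibility on the basic columns requires 6·y_budget + 5·y_design = 75, 4·y_budget + 3·y_design = 47.
Solving: y_budget = 5, y_design = 9.
Shadow price of budget = 5.

5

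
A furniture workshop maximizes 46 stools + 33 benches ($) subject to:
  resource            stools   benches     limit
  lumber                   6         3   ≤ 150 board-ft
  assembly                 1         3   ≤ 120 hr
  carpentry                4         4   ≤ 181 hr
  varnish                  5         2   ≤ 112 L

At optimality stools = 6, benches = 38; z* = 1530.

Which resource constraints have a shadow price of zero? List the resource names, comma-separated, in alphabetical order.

carpentry, varnish

lumber: 150/150 (binding)
assembly: 120/120 (binding)
carpentry: 176/181 (slack 5)
varnish: 106/112 (slack 6)
By complementary slackness, a constraint with positive slack has shadow price 0 → carpentry, varnish.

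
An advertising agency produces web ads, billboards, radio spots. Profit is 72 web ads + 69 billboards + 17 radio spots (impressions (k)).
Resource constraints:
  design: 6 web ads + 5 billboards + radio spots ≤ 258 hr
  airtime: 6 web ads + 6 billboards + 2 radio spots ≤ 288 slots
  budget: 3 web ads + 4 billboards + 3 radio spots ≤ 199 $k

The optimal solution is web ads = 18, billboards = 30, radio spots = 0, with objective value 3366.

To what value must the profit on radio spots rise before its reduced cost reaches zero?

21

At the optimum: design uses 258 of 258 (binding); airtime uses 288 of 288 (binding); budget uses 174 of 199 (slack = 25).
Since budget is not tight, its dual is 0.
The binding rows give the dual system: 6·y_design + 6·y_airtime = 72 and 5·y_design + 6·y_airtime = 69.
→ y_design = 3 and y_airtime = 9.
radio spots enters the basis when its profit ≥ yᵀa₃ = 3·1 + 9·2 = 21.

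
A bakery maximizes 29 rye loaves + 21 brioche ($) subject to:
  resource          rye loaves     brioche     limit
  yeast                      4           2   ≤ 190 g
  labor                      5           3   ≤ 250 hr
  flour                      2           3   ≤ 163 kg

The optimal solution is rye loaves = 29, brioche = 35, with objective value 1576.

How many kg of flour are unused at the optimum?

0

flour used = 2·29 + 3·35 = 163; slack = 163 − 163 = 0.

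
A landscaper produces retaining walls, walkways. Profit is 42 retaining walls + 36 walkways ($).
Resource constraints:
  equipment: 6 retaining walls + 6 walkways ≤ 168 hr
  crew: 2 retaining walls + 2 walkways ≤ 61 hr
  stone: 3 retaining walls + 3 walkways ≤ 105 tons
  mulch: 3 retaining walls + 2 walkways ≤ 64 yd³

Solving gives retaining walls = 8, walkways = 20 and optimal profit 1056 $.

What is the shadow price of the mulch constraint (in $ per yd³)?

6

Binding: equipment and mulch. Non-binding: crew (5 unused), stone (21 unused).
Slack constraints have shadow price 0 (complementary slackness).
From A_Bᵀ y = c: 6·y_equipment + 3·y_mulch = 42; 6·y_equipment + 2·y_mulch = 36.
→ y_equipment = 4 and y_mulch = 6.
Shadow price of mulch = 6.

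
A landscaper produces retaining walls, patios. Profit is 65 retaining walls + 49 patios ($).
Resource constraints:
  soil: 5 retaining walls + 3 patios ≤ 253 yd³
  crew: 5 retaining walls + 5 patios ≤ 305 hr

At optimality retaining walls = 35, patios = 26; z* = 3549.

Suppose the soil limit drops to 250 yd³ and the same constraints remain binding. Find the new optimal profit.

At the optimum: soil uses 253 of 253 (binding); crew uses 305 of 305 (binding).
From A_Bᵀ y = c: 5·y_soil + 5·y_crew = 65; 3·y_soil + 5·y_crew = 49.
→ y_soil = 8 and y_crew = 5.
Δz = y_soil·Δb = 8 × (-3) = -24, so new z* = 3549 − 24 = 3525.

3525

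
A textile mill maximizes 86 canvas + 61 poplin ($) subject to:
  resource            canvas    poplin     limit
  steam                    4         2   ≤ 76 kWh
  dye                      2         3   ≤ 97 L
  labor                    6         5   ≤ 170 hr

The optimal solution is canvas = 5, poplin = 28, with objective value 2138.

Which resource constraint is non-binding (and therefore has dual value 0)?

steam: 76/76 (binding)
dye: 94/97 (slack 3)
labor: 170/170 (binding)
By complementary slackness, a constraint with positive slack has shadow price 0 → dye.

dye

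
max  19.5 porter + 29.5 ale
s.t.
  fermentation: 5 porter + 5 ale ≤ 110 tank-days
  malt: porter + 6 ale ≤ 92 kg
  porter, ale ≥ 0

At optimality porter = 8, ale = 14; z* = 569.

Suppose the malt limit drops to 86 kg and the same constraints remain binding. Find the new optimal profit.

Both fermentation and malt are binding at x*.
From A_Bᵀ y = c: 5·y_fermentation + 1·y_malt = 19.5; 5·y_fermentation + 6·y_malt = 29.5.
→ y_fermentation = 3.5 and y_malt = 2.
Δz = y_malt·Δb = 2 × (-6) = -12, so new z* = 569 − 12 = 557.

557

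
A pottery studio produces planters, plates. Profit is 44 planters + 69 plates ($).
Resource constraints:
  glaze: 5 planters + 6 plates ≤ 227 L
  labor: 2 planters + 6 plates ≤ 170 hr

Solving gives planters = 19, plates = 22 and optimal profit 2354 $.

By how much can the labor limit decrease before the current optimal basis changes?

Binding constraints: glaze, labor. The basis is B = [[5,6],[2,6]] with det 18.
Per unit decrease in labor, x* moves by d = (0.3333, -0.2778).
The basis stays optimal until plates reaches 0; allowable decrease = 79.2 hr.

79.2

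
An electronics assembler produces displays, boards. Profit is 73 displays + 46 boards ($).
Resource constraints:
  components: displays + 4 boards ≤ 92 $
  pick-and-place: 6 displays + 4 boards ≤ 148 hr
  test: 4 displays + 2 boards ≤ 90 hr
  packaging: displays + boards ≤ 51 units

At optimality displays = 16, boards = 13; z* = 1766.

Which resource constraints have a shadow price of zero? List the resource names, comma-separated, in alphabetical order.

components: 68/92 (slack 24)
pick-and-place: 148/148 (binding)
test: 90/90 (binding)
packaging: 29/51 (slack 22)
By complementary slackness, a constraint with positive slack has shadow price 0 → components, packaging.

components, packaging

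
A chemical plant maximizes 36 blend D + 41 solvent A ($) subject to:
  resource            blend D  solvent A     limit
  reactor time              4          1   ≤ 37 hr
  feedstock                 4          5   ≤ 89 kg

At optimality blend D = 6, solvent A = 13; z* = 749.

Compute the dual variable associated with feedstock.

At the optimum: reactor time uses 37 of 37 (binding); feedstock uses 89 of 89 (binding).
From A_Bᵀ y = c: 4·y_reactor time + 4·y_feedstock = 36; 1·y_reactor time + 5·y_feedstock = 41.
This yields shadow prices y_reactor time = 1, y_feedstock = 8.
Shadow price of feedstock = 8.

8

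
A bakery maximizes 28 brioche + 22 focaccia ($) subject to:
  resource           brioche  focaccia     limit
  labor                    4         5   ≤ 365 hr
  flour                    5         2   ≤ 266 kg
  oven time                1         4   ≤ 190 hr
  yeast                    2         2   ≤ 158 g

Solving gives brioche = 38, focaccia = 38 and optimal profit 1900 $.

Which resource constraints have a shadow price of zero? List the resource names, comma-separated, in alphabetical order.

labor, yeast

labor: 342/365 (slack 23)
flour: 266/266 (binding)
oven time: 190/190 (binding)
yeast: 152/158 (slack 6)
By complementary slackness, a constraint with positive slack has shadow price 0 → labor, yeast.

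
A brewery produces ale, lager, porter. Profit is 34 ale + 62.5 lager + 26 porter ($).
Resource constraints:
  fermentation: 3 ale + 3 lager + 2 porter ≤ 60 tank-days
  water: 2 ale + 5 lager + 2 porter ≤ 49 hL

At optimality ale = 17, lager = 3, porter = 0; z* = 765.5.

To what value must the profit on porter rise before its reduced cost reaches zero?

Check each constraint at x*: fermentation 60/60 (tight); water 49/49 (tight).
Dual feasibility on the basic columns requires 3·y_fermentation + 2·y_water = 34, 3·y_fermentation + 5·y_water = 62.5.
→ y_fermentation = 5 and y_water = 9.5.
porter enters the basis when its profit ≥ yᵀa₃ = 5·2 + 9.5·2 = 29.

29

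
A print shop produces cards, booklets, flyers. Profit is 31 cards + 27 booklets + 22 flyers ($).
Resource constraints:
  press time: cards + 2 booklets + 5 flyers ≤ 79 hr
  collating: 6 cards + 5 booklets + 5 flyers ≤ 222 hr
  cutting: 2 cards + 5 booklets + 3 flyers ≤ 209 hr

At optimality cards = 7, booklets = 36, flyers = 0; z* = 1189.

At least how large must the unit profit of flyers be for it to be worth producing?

30

At the optimum: press time uses 79 of 79 (binding); collating uses 222 of 222 (binding); cutting uses 194 of 209 (slack = 15).
Since cutting is not tight, its dual is 0.
The binding rows give the dual system: 1·y_press time + 6·y_collating = 31 and 2·y_press time + 5·y_collating = 27.
This yields shadow prices y_press time = 1, y_collating = 5.
flyers enters the basis when its profit ≥ yᵀa₃ = 1·5 + 5·5 = 30.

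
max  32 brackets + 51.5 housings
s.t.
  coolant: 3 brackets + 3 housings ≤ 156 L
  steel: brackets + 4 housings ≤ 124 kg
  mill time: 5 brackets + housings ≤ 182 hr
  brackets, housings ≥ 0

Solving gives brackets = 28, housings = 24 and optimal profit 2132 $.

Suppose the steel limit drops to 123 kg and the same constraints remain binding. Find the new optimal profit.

Check each constraint at x*: coolant 156/156 (tight); steel 124/124 (tight); mill time 164/182 (slack 18).
By complementary slackness, y = 0 for the non-binding constraint.
The binding rows give the dual system: 3·y_coolant + 1·y_steel = 32 and 3·y_coolant + 4·y_steel = 51.5.
Solving: y_coolant = 8.5, y_steel = 6.5.
Δz = y_steel·Δb = 6.5 × (-1) = -6.5, so new z* = 2132 − 6.5 = 2125.5.

2125.5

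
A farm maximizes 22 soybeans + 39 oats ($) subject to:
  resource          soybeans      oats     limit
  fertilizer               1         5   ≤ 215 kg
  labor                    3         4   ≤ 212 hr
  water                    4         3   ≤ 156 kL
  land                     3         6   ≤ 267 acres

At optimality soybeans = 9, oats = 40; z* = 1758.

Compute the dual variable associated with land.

Check each constraint at x*: fertilizer 209/215 (slack 6); labor 187/212 (slack 25); water 156/156 (tight); land 267/267 (tight).
Slack constraints have shadow price 0 (complementary slackness).
From A_Bᵀ y = c: 4·y_water + 3·y_land = 22; 3·y_water + 6·y_land = 39.
Solving: y_water = 1, y_land = 6.
Shadow price of land = 6.

6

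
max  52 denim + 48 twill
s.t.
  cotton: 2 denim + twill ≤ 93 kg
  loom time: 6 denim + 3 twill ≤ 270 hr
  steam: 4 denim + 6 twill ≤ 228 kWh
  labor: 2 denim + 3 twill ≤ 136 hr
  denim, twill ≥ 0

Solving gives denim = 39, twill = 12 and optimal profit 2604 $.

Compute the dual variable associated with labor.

0

Check each constraint at x*: cotton 90/93 (slack 3); loom time 270/270 (tight); steam 228/228 (tight); labor 114/136 (slack 22).
By complementary slackness, y = 0 for the non-binding constraints.
The binding rows give the dual system: 6·y_loom time + 4·y_steam = 52 and 3·y_loom time + 6·y_steam = 48.
→ y_loom time = 5 and y_steam = 5.5.
Shadow price of labor = 0.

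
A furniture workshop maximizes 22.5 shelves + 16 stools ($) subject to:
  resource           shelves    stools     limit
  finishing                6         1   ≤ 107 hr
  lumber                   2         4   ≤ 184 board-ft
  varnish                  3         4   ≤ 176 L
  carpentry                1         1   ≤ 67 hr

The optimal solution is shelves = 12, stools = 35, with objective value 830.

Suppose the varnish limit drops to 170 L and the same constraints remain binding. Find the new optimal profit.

809

Binding: finishing and varnish. Non-binding: lumber (20 unused), carpentry (20 unused).
By complementary slackness, y = 0 for the non-binding constraints.
Dual feasibility on the basic columns requires 6·y_finishing + 3·y_varnish = 22.5, 1·y_finishing + 4·y_varnish = 16.
→ y_finishing = 2 and y_varnish = 3.5.
Δz = y_varnish·Δb = 3.5 × (-6) = -21, so new z* = 830 − 21 = 809.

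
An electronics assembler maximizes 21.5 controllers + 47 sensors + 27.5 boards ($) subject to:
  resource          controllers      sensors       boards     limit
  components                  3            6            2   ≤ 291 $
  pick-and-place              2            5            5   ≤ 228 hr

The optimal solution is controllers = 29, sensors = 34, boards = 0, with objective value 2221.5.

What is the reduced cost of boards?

Both components and pick-and-place are binding at x*.
The binding rows give the dual system: 3·y_components + 2·y_pick-and-place = 21.5 and 6·y_components + 5·y_pick-and-place = 47.
This yields shadow prices y_components = 4.5, y_pick-and-place = 4.
Reduced cost of boards: c₃ − yᵀa₃ = 27.5 − (4.5·2 + 4·5) = 27.5 − 29 = -1.5.

-1.5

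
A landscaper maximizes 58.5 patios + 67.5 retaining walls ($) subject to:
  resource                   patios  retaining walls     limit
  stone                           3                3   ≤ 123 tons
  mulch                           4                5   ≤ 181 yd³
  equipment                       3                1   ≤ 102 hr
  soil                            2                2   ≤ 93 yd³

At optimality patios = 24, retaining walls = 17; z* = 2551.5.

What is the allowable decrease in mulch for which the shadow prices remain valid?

6.5

Binding constraints: stone, mulch. The basis is B = [[3,3],[4,5]] with det 3.
Per unit decrease in mulch, x* moves by d = (1, -1).
The basis stays optimal until equipment becomes binding; allowable decrease = 6.5 yd³.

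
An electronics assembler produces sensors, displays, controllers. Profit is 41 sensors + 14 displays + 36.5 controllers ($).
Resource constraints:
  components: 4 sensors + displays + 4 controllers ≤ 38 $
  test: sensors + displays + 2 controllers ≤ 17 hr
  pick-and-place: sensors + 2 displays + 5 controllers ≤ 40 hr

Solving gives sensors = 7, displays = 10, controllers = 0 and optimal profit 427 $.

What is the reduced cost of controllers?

-9.5

At the optimum: components uses 38 of 38 (binding); test uses 17 of 17 (binding); pick-and-place uses 27 of 40 (slack = 13).
Since pick-and-place is not tight, its dual is 0.
The binding rows give the dual system: 4·y_components + 1·y_test = 41 and 1·y_components + 1·y_test = 14.
→ y_components = 9 and y_test = 5.
Reduced cost of controllers: c₃ − yᵀa₃ = 36.5 − (9·4 + 5·2) = 36.5 − 46 = -9.5.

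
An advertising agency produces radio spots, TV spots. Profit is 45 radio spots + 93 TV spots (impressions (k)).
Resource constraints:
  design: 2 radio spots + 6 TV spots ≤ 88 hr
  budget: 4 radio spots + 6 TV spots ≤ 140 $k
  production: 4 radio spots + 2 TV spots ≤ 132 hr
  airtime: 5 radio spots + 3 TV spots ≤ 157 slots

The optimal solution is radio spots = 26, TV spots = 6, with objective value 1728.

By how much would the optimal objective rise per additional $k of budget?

At the optimum: design uses 88 of 88 (binding); budget uses 140 of 140 (binding); production uses 116 of 132 (slack = 16); airtime uses 148 of 157 (slack = 9).
By complementary slackness, y = 0 for the non-binding constraints.
From A_Bᵀ y = c: 2·y_design + 4·y_budget = 45; 6·y_design + 6·y_budget = 93.
Solving: y_design = 8.5, y_budget = 7.
Shadow price of budget = 7.

7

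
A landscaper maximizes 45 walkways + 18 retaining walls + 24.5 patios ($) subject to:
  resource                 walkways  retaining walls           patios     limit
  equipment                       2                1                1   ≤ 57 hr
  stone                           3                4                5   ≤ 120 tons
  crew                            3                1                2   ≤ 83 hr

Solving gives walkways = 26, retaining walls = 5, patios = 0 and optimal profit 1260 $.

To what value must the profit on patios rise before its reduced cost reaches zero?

27

Binding: equipment and crew. Non-binding: stone (22 unused).
Slack constraints have shadow price 0 (complementary slackness).
Dual feasibility on the basic columns requires 2·y_equipment + 3·y_crew = 45, 1·y_equipment + 1·y_crew = 18.
→ y_equipment = 9 and y_crew = 9.
patios enters the basis when its profit ≥ yᵀa₃ = 9·1 + 9·2 = 27.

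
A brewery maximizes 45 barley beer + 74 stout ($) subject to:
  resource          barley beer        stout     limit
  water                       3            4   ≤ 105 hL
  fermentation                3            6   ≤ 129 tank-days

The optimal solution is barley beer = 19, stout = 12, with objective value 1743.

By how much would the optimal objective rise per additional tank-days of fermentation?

7

Both water and fermentation are binding at x*.
Dual feasibility on the basic columns requires 3·y_water + 3·y_fermentation = 45, 4·y_water + 6·y_fermentation = 74.
This yields shadow prices y_water = 8, y_fermentation = 7.
Shadow price of fermentation = 7.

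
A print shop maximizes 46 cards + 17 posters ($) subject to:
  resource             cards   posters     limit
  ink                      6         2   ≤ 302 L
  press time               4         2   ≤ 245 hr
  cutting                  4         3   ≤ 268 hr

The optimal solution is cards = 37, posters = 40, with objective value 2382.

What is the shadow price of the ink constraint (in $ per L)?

7

Check each constraint at x*: ink 302/302 (tight); press time 228/245 (slack 17); cutting 268/268 (tight).
Since press time is not tight, its dual is 0.
The binding rows give the dual system: 6·y_ink + 4·y_cutting = 46 and 2·y_ink + 3·y_cutting = 17.
Solving: y_ink = 7, y_cutting = 1.
Shadow price of ink = 7.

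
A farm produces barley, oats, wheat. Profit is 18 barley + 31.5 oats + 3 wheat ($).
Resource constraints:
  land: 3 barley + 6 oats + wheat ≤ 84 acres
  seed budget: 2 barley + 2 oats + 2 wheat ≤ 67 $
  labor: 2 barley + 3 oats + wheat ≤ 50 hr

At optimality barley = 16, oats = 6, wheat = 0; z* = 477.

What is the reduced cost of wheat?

-4.5

Binding: land and labor. Non-binding: seed budget (23 unused).
By complementary slackness, y = 0 for the non-binding constraint.
The binding rows give the dual system: 3·y_land + 2·y_labor = 18 and 6·y_land + 3·y_labor = 31.5.
This yields shadow prices y_land = 3, y_labor = 4.5.
Reduced cost of wheat: c₃ − yᵀa₃ = 3 − (3·1 + 4.5·1) = 3 − 7.5 = -4.5.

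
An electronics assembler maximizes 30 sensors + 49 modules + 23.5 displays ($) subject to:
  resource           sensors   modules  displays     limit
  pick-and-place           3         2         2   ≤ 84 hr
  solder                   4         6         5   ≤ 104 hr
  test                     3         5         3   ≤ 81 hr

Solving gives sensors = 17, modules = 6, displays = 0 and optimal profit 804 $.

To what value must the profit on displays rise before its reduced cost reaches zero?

At the optimum: pick-and-place uses 63 of 84 (slack = 21); solder uses 104 of 104 (binding); test uses 81 of 81 (binding).
Since pick-and-place is not tight, its dual is 0.
From A_Bᵀ y = c: 4·y_solder + 3·y_test = 30; 6·y_solder + 5·y_test = 49.
This yields shadow prices y_solder = 1.5, y_test = 8.
displays enters the basis when its profit ≥ yᵀa₃ = 1.5·5 + 8·3 = 31.5.

31.5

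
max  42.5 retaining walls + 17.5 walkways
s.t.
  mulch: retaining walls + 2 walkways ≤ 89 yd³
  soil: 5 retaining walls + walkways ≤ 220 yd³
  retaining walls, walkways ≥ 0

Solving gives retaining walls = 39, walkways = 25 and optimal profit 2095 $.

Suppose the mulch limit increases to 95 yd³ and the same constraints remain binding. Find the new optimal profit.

Both mulch and soil are binding at x*.
Dual feasibility on the basic columns requires 1·y_mulch + 5·y_soil = 42.5, 2·y_mulch + 1·y_soil = 17.5.
Solving: y_mulch = 5, y_soil = 7.5.
Δz = y_mulch·Δb = 5 × (6) = 30, so new z* = 2095 + 30 = 2125.

2125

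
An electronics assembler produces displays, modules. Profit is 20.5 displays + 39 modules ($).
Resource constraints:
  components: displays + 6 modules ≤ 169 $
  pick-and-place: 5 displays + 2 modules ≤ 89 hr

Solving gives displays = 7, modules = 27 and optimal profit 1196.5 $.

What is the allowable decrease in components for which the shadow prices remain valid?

Binding constraints: components, pick-and-place. The basis is B = [[1,6],[5,2]] with det -28.
Per unit decrease in components, x* moves by d = (0.0714, -0.1786).
The basis stays optimal until modules reaches 0; allowable decrease = 151.2 $.

151.2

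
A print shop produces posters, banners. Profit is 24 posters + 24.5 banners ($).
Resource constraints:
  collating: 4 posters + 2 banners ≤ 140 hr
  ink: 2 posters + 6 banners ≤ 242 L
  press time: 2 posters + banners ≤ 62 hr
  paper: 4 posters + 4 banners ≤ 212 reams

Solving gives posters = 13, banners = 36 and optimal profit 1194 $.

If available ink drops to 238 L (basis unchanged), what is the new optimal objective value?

1184

Binding: ink and press time. Non-binding: collating (16 unused), paper (16 unused).
Slack constraints have shadow price 0 (complementary slackness).
Dual feasibility on the basic columns requires 2·y_ink + 2·y_press time = 24, 6·y_ink + 1·y_press time = 24.5.
Solving: y_ink = 2.5, y_press time = 9.5.
Δz = y_ink·Δb = 2.5 × (-4) = -10, so new z* = 1194 − 10 = 1184.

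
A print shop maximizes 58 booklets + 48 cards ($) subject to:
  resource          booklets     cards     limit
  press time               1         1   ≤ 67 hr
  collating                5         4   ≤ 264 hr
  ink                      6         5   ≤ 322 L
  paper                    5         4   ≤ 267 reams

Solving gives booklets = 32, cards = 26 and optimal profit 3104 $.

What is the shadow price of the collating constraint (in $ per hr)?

At the optimum: press time uses 58 of 67 (slack = 9); collating uses 264 of 264 (binding); ink uses 322 of 322 (binding); paper uses 264 of 267 (slack = 3).
Since press time, paper are not tight, their duals are 0.
The binding rows give the dual system: 5·y_collating + 6·y_ink = 58 and 4·y_collating + 5·y_ink = 48.
→ y_collating = 2 and y_ink = 8.
Shadow price of collating = 2.

2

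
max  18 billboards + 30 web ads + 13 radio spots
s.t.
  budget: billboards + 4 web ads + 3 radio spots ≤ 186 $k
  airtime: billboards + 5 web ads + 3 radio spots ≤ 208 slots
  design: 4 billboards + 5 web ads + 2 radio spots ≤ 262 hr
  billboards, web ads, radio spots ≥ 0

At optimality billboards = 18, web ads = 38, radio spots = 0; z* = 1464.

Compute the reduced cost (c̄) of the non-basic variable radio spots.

Check each constraint at x*: budget 170/186 (slack 16); airtime 208/208 (tight); design 262/262 (tight).
Since budget is not tight, its dual is 0.
The binding rows give the dual system: 1·y_airtime + 4·y_design = 18 and 5·y_airtime + 5·y_design = 30.
→ y_airtime = 2 and y_design = 4.
Reduced cost of radio spots: c₃ − yᵀa₃ = 13 − (2·3 + 4·2) = 13 − 14 = -1.

-1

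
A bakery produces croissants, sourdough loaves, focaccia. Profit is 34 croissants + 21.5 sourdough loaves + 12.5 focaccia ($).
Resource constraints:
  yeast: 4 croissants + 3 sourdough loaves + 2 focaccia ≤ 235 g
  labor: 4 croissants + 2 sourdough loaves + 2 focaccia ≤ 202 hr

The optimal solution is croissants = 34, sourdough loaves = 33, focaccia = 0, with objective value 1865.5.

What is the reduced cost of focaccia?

-4.5

Both yeast and labor are binding at x*.
Dual feasibility on the basic columns requires 4·y_yeast + 4·y_labor = 34, 3·y_yeast + 2·y_labor = 21.5.
→ y_yeast = 4.5 and y_labor = 4.
Reduced cost of focaccia: c₃ − yᵀa₃ = 12.5 − (4.5·2 + 4·2) = 12.5 − 17 = -4.5.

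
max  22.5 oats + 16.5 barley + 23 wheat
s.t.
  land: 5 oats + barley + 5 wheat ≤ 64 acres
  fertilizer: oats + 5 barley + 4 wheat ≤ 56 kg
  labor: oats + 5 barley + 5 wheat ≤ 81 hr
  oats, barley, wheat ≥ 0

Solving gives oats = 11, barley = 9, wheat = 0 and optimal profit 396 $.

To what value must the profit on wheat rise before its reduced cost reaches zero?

30

Check each constraint at x*: land 64/64 (tight); fertilizer 56/56 (tight); labor 56/81 (slack 25).
Slack constraints have shadow price 0 (complementary slackness).
The binding rows give the dual system: 5·y_land + 1·y_fertilizer = 22.5 and 1·y_land + 5·y_fertilizer = 16.5.
This yields shadow prices y_land = 4, y_fertilizer = 2.5.
wheat enters the basis when its profit ≥ yᵀa₃ = 4·5 + 2.5·4 = 30.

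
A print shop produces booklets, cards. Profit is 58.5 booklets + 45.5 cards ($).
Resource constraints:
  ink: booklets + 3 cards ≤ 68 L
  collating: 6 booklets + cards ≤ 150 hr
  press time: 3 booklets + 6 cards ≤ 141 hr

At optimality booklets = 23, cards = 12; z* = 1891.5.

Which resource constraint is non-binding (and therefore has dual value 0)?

ink

ink: 59/68 (slack 9)
collating: 150/150 (binding)
press time: 141/141 (binding)
By complementary slackness, a constraint with positive slack has shadow price 0 → ink.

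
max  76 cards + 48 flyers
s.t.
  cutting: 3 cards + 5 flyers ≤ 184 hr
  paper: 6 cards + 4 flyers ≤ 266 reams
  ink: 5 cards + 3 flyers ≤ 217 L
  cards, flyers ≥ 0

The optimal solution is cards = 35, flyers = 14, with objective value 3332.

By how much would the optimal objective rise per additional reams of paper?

Binding: paper and ink. Non-binding: cutting (9 unused).
By complementary slackness, y = 0 for the non-binding constraint.
Dual feasibility on the basic columns requires 6·y_paper + 5·y_ink = 76, 4·y_paper + 3·y_ink = 48.
→ y_paper = 6 and y_ink = 8.
Shadow price of paper = 6.

6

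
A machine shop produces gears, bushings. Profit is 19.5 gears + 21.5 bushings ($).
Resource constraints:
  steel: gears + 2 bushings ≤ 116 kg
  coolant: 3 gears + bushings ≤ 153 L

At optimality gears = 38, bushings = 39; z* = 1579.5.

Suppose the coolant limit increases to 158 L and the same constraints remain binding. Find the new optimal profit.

At the optimum: steel uses 116 of 116 (binding); coolant uses 153 of 153 (binding).
Dual feasibility on the basic columns requires 1·y_steel + 3·y_coolant = 19.5, 2·y_steel + 1·y_coolant = 21.5.
This yields shadow prices y_steel = 9, y_coolant = 3.5.
Δz = y_coolant·Δb = 3.5 × (5) = 17.5, so new z* = 1579.5 + 17.5 = 1597.

1597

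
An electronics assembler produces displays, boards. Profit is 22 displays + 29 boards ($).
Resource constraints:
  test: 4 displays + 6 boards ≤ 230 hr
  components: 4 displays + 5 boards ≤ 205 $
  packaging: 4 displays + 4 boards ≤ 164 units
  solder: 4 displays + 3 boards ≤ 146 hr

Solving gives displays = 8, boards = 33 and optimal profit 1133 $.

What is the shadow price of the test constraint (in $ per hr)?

Binding: test and packaging. Non-binding: components (8 unused), solder (15 unused).
Since components, solder are not tight, their duals are 0.
Dual feasibility on the basic columns requires 4·y_test + 4·y_packaging = 22, 6·y_test + 4·y_packaging = 29.
→ y_test = 3.5 and y_packaging = 2.
Shadow price of test = 3.5.

3.5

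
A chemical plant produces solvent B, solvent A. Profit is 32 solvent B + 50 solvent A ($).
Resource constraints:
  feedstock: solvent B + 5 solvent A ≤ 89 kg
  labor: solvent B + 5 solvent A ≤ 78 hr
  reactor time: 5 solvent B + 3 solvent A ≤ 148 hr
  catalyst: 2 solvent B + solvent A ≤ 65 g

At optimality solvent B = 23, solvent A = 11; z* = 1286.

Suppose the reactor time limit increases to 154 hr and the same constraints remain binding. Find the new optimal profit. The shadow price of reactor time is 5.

1316

Δb = 6, so new z* = 1286 + (5)·(6) = 1286 + 30 = 1316.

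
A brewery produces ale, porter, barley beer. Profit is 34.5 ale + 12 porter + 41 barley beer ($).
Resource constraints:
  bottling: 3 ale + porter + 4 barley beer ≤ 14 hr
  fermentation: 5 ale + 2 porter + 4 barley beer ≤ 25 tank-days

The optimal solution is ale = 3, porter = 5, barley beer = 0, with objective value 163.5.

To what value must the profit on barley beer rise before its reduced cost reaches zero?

42

Both bottling and fermentation are binding at x*.
The binding rows give the dual system: 3·y_bottling + 5·y_fermentation = 34.5 and 1·y_bottling + 2·y_fermentation = 12.
This yields shadow prices y_bottling = 9, y_fermentation = 1.5.
barley beer enters the basis when its profit ≥ yᵀa₃ = 9·4 + 1.5·4 = 42.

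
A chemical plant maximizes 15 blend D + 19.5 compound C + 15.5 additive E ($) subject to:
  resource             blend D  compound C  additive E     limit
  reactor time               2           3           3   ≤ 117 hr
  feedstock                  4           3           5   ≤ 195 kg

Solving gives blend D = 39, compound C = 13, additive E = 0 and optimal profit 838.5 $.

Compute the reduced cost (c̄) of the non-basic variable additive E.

-6

Both reactor time and feedstock are binding at x*.
The binding rows give the dual system: 2·y_reactor time + 4·y_feedstock = 15 and 3·y_reactor time + 3·y_feedstock = 19.5.
This yields shadow prices y_reactor time = 5.5, y_feedstock = 1.
Reduced cost of additive E: c₃ − yᵀa₃ = 15.5 − (5.5·3 + 1·5) = 15.5 − 21.5 = -6.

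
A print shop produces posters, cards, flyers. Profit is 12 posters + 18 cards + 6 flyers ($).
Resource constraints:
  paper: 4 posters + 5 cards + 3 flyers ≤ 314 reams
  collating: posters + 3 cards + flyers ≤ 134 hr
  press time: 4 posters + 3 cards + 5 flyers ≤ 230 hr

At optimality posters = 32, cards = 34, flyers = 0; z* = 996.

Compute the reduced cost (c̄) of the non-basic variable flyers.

-8

Check each constraint at x*: paper 298/314 (slack 16); collating 134/134 (tight); press time 230/230 (tight).
By complementary slackness, y = 0 for the non-binding constraint.
Dual feasibility on the basic columns requires 1·y_collating + 4·y_press time = 12, 3·y_collating + 3·y_press time = 18.
Solving: y_collating = 4, y_press time = 2.
Reduced cost of flyers: c₃ − yᵀa₃ = 6 − (4·1 + 2·5) = 6 − 14 = -8.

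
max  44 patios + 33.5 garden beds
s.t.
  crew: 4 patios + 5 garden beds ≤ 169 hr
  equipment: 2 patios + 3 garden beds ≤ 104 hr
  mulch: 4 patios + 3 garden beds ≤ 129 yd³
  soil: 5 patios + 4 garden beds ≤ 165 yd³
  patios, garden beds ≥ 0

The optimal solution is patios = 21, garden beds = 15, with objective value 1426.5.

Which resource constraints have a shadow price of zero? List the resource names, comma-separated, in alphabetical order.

crew, equipment

crew: 159/169 (slack 10)
equipment: 87/104 (slack 17)
mulch: 129/129 (binding)
soil: 165/165 (binding)
By complementary slackness, a constraint with positive slack has shadow price 0 → crew, equipment.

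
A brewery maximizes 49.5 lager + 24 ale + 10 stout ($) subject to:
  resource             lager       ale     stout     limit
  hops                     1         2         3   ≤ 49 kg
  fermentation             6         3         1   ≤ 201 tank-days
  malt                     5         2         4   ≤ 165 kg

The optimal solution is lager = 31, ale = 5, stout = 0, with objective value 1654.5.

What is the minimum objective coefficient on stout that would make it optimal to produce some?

Binding: fermentation and malt. Non-binding: hops (8 unused).
By complementary slackness, y = 0 for the non-binding constraint.
The binding rows give the dual system: 6·y_fermentation + 5·y_malt = 49.5 and 3·y_fermentation + 2·y_malt = 24.
Solving: y_fermentation = 7, y_malt = 1.5.
stout enters the basis when its profit ≥ yᵀa₃ = 7·1 + 1.5·4 = 13.

13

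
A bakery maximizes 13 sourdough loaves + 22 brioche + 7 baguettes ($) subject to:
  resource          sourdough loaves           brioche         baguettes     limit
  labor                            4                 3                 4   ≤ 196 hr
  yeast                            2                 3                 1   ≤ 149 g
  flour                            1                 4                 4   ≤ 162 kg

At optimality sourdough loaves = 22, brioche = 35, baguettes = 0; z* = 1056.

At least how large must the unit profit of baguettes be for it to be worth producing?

Binding: yeast and flour. Non-binding: labor (3 unused).
Since labor is not tight, its dual is 0.
From A_Bᵀ y = c: 2·y_yeast + 1·y_flour = 13; 3·y_yeast + 4·y_flour = 22.
→ y_yeast = 6 and y_flour = 1.
baguettes enters the basis when its profit ≥ yᵀa₃ = 6·1 + 1·4 = 10.

10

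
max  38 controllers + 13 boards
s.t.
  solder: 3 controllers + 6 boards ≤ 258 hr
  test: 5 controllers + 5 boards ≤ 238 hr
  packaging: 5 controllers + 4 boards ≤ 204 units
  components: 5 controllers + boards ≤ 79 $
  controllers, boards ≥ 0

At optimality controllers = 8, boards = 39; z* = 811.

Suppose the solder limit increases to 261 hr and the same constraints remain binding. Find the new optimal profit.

Binding: solder and components. Non-binding: test (3 unused), packaging (8 unused).
Since test, packaging are not tight, their duals are 0.
From A_Bᵀ y = c: 3·y_solder + 5·y_components = 38; 6·y_solder + 1·y_components = 13.
This yields shadow prices y_solder = 1, y_components = 7.
Δz = y_solder·Δb = 1 × (3) = 3, so new z* = 811 + 3 = 814.

814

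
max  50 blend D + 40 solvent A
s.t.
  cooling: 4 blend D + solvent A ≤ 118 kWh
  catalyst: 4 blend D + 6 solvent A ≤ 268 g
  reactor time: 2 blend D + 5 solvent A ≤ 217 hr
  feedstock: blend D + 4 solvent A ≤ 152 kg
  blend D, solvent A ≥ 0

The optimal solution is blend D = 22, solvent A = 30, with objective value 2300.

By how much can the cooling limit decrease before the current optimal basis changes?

20

Binding constraints: cooling, catalyst. The basis is B = [[4,1],[4,6]] with det 20.
Per unit decrease in cooling, x* moves by d = (-0.3, 0.2).
The basis stays optimal until feedstock becomes binding; allowable decrease = 20 kWh.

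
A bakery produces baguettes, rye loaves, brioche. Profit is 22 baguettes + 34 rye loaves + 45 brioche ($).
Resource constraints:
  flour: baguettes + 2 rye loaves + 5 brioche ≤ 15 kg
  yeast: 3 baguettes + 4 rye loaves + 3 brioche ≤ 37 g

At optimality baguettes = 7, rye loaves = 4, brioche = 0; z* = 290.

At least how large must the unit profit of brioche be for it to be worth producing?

Both flour and yeast are binding at x*.
From A_Bᵀ y = c: 1·y_flour + 3·y_yeast = 22; 2·y_flour + 4·y_yeast = 34.
Solving: y_flour = 7, y_yeast = 5.
brioche enters the basis when its profit ≥ yᵀa₃ = 7·5 + 5·3 = 50.

50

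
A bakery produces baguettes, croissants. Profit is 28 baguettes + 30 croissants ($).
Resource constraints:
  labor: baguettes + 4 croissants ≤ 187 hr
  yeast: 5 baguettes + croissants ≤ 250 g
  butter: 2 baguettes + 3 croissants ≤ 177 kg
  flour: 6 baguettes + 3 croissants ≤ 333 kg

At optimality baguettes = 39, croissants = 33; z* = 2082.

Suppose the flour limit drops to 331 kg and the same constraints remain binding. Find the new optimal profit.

2078

Binding: butter and flour. Non-binding: labor (16 unused), yeast (22 unused).
Since labor, yeast are not tight, their duals are 0.
Dual feasibility on the basic columns requires 2·y_butter + 6·y_flour = 28, 3·y_butter + 3·y_flour = 30.
Solving: y_butter = 8, y_flour = 2.
Δz = y_flour·Δb = 2 × (-2) = -4, so new z* = 2082 − 4 = 2078.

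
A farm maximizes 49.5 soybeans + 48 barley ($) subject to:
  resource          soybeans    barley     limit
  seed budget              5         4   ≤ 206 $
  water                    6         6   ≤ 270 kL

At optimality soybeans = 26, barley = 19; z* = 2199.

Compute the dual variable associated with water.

7

At the optimum: seed budget uses 206 of 206 (binding); water uses 270 of 270 (binding).
From A_Bᵀ y = c: 5·y_seed budget + 6·y_water = 49.5; 4·y_seed budget + 6·y_water = 48.
Solving: y_seed budget = 1.5, y_water = 7.
Shadow price of water = 7.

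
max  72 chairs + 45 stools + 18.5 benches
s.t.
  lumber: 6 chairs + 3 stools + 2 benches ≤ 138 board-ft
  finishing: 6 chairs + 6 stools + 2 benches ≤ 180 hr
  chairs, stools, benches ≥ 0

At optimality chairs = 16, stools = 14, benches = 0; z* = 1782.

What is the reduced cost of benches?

-5.5

Check each constraint at x*: lumber 138/138 (tight); finishing 180/180 (tight).
From A_Bᵀ y = c: 6·y_lumber + 6·y_finishing = 72; 3·y_lumber + 6·y_finishing = 45.
→ y_lumber = 9 and y_finishing = 3.
Reduced cost of benches: c₃ − yᵀa₃ = 18.5 − (9·2 + 3·2) = 18.5 − 24 = -5.5.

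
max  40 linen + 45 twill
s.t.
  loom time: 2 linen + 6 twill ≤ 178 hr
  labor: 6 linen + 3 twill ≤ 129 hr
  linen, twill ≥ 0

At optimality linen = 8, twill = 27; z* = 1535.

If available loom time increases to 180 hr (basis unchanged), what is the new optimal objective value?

At the optimum: loom time uses 178 of 178 (binding); labor uses 129 of 129 (binding).
From A_Bᵀ y = c: 2·y_loom time + 6·y_labor = 40; 6·y_loom time + 3·y_labor = 45.
→ y_loom time = 5 and y_labor = 5.
Δz = y_loom time·Δb = 5 × (2) = 10, so new z* = 1535 + 10 = 1545.

1545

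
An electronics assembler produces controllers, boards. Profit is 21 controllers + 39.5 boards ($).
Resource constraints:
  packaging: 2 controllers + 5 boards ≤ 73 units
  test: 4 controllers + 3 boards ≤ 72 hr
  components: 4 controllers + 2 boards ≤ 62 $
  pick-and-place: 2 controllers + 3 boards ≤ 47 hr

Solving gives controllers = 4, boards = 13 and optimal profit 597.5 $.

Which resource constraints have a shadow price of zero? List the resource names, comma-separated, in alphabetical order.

components, test

packaging: 73/73 (binding)
test: 55/72 (slack 17)
components: 42/62 (slack 20)
pick-and-place: 47/47 (binding)
By complementary slackness, a constraint with positive slack has shadow price 0 → components, test.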